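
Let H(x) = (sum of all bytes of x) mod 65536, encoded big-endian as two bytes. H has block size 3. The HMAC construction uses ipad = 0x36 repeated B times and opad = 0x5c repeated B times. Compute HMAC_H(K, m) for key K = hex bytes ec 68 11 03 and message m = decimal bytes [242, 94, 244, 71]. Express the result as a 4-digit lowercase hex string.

0146

Key hex bytes ec 68 11 03 is 4 bytes > B = 3, so hash it first: H(key) = 01 68, then zero-pad to 3 bytes: K' = 01 68 00.
K' ⊕ ipad = 37 5e 36.  K' ⊕ opad = 5d 34 5c.
Inner input = (K'⊕ipad) ∥ m = 37 5e 36 ∥ f2 5e f4 47.
Inner hash: sum = 55+94+54+242+94+244+71 = 854 → 03 56.
Outer input = (K'⊕opad) ∥ inner = 5d 34 5c ∥ 03 56.
Outer hash (tag): sum = 93+52+92+3+86 = 326 → 01 46.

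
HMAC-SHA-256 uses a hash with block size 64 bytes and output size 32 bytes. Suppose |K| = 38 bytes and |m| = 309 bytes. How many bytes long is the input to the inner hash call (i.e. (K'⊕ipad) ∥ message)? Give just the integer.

373

Key is 38 ≤ 64 bytes, zero-padded: |K'| = 64.
Inner input = (K'⊕ipad) ∥ m → 64 + 309 = 373 bytes.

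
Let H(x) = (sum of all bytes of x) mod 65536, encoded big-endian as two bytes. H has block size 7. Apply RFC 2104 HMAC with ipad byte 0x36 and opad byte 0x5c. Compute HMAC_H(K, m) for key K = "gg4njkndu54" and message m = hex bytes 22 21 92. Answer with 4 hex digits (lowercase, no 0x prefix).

Key "gg4njkndu54" = 67 67 34 6e 6a 6b 6e 64 75 35 34 is 11 bytes > B = 7, so hash it first: H(key) = 03 f5, then zero-pad to 7 bytes: K' = 03 f5 00 00 00 00 00.
K' ⊕ ipad = 35 c3 36 36 36 36 36.  K' ⊕ opad = 5f a9 5c 5c 5c 5c 5c.
Inner input = (K'⊕ipad) ∥ m = 35 c3 36 36 36 36 36 ∥ 22 21 92.
Inner hash: sum = 53+195+54+54+54+54+54+34+33+146 = 731 → 02 db.
Outer input = (K'⊕opad) ∥ inner = 5f a9 5c 5c 5c 5c 5c ∥ 02 db.
Outer hash (tag): sum = 95+169+92+92+92+92+92+2+219 = 945 → 03 b1.

03b1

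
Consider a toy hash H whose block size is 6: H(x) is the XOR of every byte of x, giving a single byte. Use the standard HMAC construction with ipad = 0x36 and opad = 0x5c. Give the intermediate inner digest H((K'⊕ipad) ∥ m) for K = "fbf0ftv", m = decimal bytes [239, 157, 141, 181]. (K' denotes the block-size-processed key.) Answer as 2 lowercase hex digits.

Key "fbf0ftv" = 66 62 66 30 66 74 76 is 7 bytes > B = 6, so hash it first: H(key) = 36, then zero-pad to 6 bytes: K' = 36 00 00 00 00 00.
K' ⊕ ipad = 00 36 36 36 36 36.
Inner input = 00 36 36 36 36 36 ∥ ef 9d 8d b5.
Inner hash: XOR 00⊕36⊕36⊕36⊕36⊕36⊕ef⊕9d⊕8d⊕b5 = 7c.

7c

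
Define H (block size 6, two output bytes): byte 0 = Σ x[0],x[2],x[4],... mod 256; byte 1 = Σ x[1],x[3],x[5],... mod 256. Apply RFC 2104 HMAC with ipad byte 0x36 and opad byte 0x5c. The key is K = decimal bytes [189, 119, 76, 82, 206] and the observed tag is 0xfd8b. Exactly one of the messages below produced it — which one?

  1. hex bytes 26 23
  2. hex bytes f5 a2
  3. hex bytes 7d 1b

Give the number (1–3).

Key decimal bytes [189, 119, 76, 82, 206] = bd 77 4c 52 ce is 5 bytes ≤ B = 6; zero-pad to 6 bytes: K' = bd 77 4c 52 ce 00.
K' ⊕ ipad = 8b 41 7a 64 f8 36; K' ⊕ opad = e1 2b 10 0e 92 5c.
m1: inner = H(8b 41 7a 64 f8 36 26 23) = 23 fe; tag = H(e1 2b 10 0e 92 5c 23 fe) = a693
m2: inner = H(8b 41 7a 64 f8 36 f5 a2) = f2 7d; tag = H(e1 2b 10 0e 92 5c f2 7d) = 7512
m3: inner = H(8b 41 7a 64 f8 36 7d 1b) = 7a f6; tag = H(e1 2b 10 0e 92 5c 7a f6) = fd8b ← matches

3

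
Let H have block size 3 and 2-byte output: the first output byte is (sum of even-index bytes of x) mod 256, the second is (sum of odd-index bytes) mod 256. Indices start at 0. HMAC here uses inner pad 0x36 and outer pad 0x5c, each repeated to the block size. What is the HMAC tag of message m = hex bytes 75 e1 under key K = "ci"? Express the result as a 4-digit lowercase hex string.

6fa1

Key "ci" = 63 69 is 2 bytes ≤ B = 3; zero-pad to 3 bytes: K' = 63 69 00.
K' ⊕ ipad = 55 5f 36.  K' ⊕ opad = 3f 35 5c.
Inner input = (K'⊕ipad) ∥ m = 55 5f 36 ∥ 75 e1.
Inner hash: even-index sum = 364 mod 256 = 108; odd-index sum = 212 mod 256 = 212 → 6c d4.
Outer input = (K'⊕opad) ∥ inner = 3f 35 5c ∥ 6c d4.
Outer hash (tag): even-index sum = 367 mod 256 = 111; odd-index sum = 161 mod 256 = 161 → 6f a1.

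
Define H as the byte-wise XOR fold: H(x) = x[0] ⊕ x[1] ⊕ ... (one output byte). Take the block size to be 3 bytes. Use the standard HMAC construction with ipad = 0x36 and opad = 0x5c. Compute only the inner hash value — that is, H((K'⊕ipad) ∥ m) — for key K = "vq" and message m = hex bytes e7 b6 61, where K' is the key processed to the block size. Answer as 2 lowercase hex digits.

01

Key "vq" = 76 71 is 2 bytes ≤ B = 3; zero-pad to 3 bytes: K' = 76 71 00.
K' ⊕ ipad = 40 47 36.
Inner input = 40 47 36 ∥ e7 b6 61.
Inner hash: XOR 40⊕47⊕36⊕e7⊕b6⊕61 = 01.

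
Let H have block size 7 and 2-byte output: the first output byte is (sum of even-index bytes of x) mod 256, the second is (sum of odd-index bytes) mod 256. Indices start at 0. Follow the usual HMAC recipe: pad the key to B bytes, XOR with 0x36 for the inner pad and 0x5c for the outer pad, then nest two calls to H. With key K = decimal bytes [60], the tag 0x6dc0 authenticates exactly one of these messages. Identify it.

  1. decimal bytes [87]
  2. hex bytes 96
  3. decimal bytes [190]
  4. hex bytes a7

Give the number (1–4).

Key decimal bytes [60] = 3c is 1 byte ≤ B = 7; zero-pad to 7 bytes: K' = 3c 00 00 00 00 00 00.
K' ⊕ ipad = 0a 36 36 36 36 36 36; K' ⊕ opad = 60 5c 5c 5c 5c 5c 5c.
m1: inner = H(0a 36 36 36 36 36 36 57) = ac f9; tag = H(60 5c 5c 5c 5c 5c 5c ac f9) = 6dc0 ← matches
m2: inner = H(0a 36 36 36 36 36 36 96) = ac 38; tag = H(60 5c 5c 5c 5c 5c 5c ac 38) = acc0
m3: inner = H(0a 36 36 36 36 36 36 be) = ac 60; tag = H(60 5c 5c 5c 5c 5c 5c ac 60) = d4c0
m4: inner = H(0a 36 36 36 36 36 36 a7) = ac 49; tag = H(60 5c 5c 5c 5c 5c 5c ac 49) = bdc0

1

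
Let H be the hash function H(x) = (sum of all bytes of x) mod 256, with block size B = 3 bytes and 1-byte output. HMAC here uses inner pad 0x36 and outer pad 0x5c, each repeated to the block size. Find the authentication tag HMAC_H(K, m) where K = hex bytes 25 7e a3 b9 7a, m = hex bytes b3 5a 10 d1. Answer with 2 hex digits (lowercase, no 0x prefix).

Key hex bytes 25 7e a3 b9 7a is 5 bytes > B = 3, so hash it first: H(key) = 79, then zero-pad to 3 bytes: K' = 79 00 00.
K' ⊕ ipad = 4f 36 36.  K' ⊕ opad = 25 5c 5c.
Inner input = (K'⊕ipad) ∥ m = 4f 36 36 ∥ b3 5a 10 d1.
Inner hash: sum = 79+54+54+179+90+16+209 = 681; mod 256 = 169 → a9.
Outer input = (K'⊕opad) ∥ inner = 25 5c 5c ∥ a9.
Outer hash (tag): sum = 37+92+92+169 = 390; mod 256 = 134 → 86.

86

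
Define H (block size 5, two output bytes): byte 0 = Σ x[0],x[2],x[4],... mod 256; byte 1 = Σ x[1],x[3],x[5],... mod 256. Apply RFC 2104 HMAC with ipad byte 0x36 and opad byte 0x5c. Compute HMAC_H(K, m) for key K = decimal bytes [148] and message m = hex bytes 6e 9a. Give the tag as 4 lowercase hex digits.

5a60

Key decimal bytes [148] = 94 is 1 byte ≤ B = 5; zero-pad to 5 bytes: K' = 94 00 00 00 00.
K' ⊕ ipad = a2 36 36 36 36.  K' ⊕ opad = c8 5c 5c 5c 5c.
Inner input = (K'⊕ipad) ∥ m = a2 36 36 36 36 ∥ 6e 9a.
Inner hash: even-index sum = 424 mod 256 = 168; odd-index sum = 218 mod 256 = 218 → a8 da.
Outer input = (K'⊕opad) ∥ inner = c8 5c 5c 5c 5c ∥ a8 da.
Outer hash (tag): even-index sum = 602 mod 256 = 90; odd-index sum = 352 mod 256 = 96 → 5a 60.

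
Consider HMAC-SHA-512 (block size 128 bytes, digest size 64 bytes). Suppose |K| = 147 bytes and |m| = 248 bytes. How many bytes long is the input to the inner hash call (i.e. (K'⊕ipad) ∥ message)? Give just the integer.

Key is 147 > 128 bytes, so it is hashed to 64 bytes then zero-padded to 128: |K'| = 128.
Inner input = (K'⊕ipad) ∥ m → 128 + 248 = 376 bytes.

376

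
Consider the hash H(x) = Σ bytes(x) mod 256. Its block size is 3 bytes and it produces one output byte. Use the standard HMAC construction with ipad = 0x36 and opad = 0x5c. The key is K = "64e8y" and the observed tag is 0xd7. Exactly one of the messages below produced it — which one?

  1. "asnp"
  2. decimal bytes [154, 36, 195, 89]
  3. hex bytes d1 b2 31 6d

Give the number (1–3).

Key "64e8y" = 36 34 65 38 79 is 5 bytes > B = 3, so hash it first: H(key) = 80, then zero-pad to 3 bytes: K' = 80 00 00.
K' ⊕ ipad = b6 36 36; K' ⊕ opad = dc 5c 5c.
m1: inner = H(b6 36 36 61 73 6e 70) = d4; tag = H(dc 5c 5c d4) = 68
m2: inner = H(b6 36 36 9a 24 c3 59) = fc; tag = H(dc 5c 5c fc) = 90
m3: inner = H(b6 36 36 d1 b2 31 6d) = 43; tag = H(dc 5c 5c 43) = d7 ← matches

3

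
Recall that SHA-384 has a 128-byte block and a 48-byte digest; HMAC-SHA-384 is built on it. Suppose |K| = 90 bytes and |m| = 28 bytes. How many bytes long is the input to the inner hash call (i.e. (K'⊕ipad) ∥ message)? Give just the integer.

Key is 90 ≤ 128 bytes, zero-padded: |K'| = 128.
Inner input = (K'⊕ipad) ∥ m → 128 + 28 = 156 bytes.

156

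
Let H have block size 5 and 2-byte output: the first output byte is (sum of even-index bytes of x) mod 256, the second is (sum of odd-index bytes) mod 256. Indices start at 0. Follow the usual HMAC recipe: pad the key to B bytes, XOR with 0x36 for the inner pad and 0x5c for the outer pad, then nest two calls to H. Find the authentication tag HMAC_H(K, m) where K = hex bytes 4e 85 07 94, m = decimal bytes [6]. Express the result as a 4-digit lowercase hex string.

Key hex bytes 4e 85 07 94 is 4 bytes ≤ B = 5; zero-pad to 5 bytes: K' = 4e 85 07 94 00.
K' ⊕ ipad = 78 b3 31 a2 36.  K' ⊕ opad = 12 d9 5b c8 5c.
Inner input = (K'⊕ipad) ∥ m = 78 b3 31 a2 36 ∥ 06.
Inner hash: even-index sum = 223 mod 256 = 223; odd-index sum = 347 mod 256 = 91 → df 5b.
Outer input = (K'⊕opad) ∥ inner = 12 d9 5b c8 5c ∥ df 5b.
Outer hash (tag): even-index sum = 292 mod 256 = 36; odd-index sum = 640 mod 256 = 128 → 24 80.

2480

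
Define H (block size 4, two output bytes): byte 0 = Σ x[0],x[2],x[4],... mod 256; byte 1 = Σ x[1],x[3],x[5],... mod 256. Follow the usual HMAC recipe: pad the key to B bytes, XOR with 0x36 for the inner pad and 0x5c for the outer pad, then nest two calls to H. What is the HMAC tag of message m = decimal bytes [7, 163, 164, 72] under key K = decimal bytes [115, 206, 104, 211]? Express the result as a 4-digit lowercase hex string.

b1e9

Key decimal bytes [115, 206, 104, 211] = 73 ce 68 d3 is exactly B = 4 bytes: K' = 73 ce 68 d3.
K' ⊕ ipad = 45 f8 5e e5.  K' ⊕ opad = 2f 92 34 8f.
Inner input = (K'⊕ipad) ∥ m = 45 f8 5e e5 ∥ 07 a3 a4 48.
Inner hash: even-index sum = 334 mod 256 = 78; odd-index sum = 712 mod 256 = 200 → 4e c8.
Outer input = (K'⊕opad) ∥ inner = 2f 92 34 8f ∥ 4e c8.
Outer hash (tag): even-index sum = 177 mod 256 = 177; odd-index sum = 489 mod 256 = 233 → b1 e9.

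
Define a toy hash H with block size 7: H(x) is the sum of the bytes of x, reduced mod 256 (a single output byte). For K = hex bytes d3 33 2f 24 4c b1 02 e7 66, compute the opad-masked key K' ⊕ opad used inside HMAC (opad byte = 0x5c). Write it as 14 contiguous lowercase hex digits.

Key hex bytes d3 33 2f 24 4c b1 02 e7 66 is 9 bytes > B = 7, so hash it first: H(key) = a5, then zero-pad to 7 bytes: K' = a5 00 00 00 00 00 00.
XOR each byte with 0x5c: a5⊕5c=f9, 00⊕5c=5c, 00⊕5c=5c, 00⊕5c=5c, 00⊕5c=5c, 00⊕5c=5c, 00⊕5c=5c.

f95c5c5c5c5c5c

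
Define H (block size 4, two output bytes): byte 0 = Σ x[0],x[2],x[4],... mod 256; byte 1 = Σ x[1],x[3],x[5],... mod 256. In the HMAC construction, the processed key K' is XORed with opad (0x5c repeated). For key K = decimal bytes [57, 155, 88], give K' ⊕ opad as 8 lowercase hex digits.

Key decimal bytes [57, 155, 88] = 39 9b 58 is 3 bytes ≤ B = 4; zero-pad to 4 bytes: K' = 39 9b 58 00.
XOR each byte with 0x5c: 39⊕5c=65, 9b⊕5c=c7, 58⊕5c=04, 00⊕5c=5c.

65c7045c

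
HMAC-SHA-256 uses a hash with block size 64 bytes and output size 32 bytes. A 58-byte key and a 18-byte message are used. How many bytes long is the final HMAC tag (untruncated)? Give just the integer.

The tag is one SHA-256 digest: 32 bytes.

32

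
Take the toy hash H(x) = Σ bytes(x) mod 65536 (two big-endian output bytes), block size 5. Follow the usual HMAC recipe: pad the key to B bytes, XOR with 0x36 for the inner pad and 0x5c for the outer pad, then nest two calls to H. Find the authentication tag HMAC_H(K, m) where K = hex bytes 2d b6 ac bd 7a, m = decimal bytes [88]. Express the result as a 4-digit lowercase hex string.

Key hex bytes 2d b6 ac bd 7a is exactly B = 5 bytes: K' = 2d b6 ac bd 7a.
K' ⊕ ipad = 1b 80 9a 8b 4c.  K' ⊕ opad = 71 ea f0 e1 26.
Inner input = (K'⊕ipad) ∥ m = 1b 80 9a 8b 4c ∥ 58.
Inner hash: sum = 27+128+154+139+76+88 = 612 → 02 64.
Outer input = (K'⊕opad) ∥ inner = 71 ea f0 e1 26 ∥ 02 64.
Outer hash (tag): sum = 113+234+240+225+38+2+100 = 952 → 03 b8.

03b8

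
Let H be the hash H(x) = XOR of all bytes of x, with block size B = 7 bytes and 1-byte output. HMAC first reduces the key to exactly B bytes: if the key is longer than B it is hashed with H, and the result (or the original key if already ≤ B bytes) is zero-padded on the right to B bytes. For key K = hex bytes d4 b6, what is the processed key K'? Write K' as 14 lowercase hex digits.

Key hex bytes d4 b6 is 2 bytes ≤ B = 7; zero-pad to 7 bytes: K' = d4 b6 00 00 00 00 00.

d4b60000000000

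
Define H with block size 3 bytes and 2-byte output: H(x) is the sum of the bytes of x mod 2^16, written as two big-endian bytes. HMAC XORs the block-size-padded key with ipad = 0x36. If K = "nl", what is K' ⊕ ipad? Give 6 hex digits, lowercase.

585a36

Key "nl" = 6e 6c is 2 bytes ≤ B = 3; zero-pad to 3 bytes: K' = 6e 6c 00.
XOR each byte with 0x36: 6e⊕36=58, 6c⊕36=5a, 00⊕36=36.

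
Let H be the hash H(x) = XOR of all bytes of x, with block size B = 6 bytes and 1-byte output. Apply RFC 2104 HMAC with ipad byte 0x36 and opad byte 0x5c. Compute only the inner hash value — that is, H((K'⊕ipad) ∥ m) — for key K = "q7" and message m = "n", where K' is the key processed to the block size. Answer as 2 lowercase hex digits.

28

Key "q7" = 71 37 is 2 bytes ≤ B = 6; zero-pad to 6 bytes: K' = 71 37 00 00 00 00.
K' ⊕ ipad = 47 01 36 36 36 36.
Inner input = 47 01 36 36 36 36 ∥ 6e.
Inner hash: XOR 47⊕01⊕36⊕36⊕36⊕36⊕6e = 28.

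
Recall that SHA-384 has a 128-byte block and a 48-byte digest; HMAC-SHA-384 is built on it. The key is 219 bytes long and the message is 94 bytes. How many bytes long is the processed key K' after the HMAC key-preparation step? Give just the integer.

128

Key is 219 > 128 bytes, so it is hashed to 48 bytes then zero-padded to 128: |K'| = 128.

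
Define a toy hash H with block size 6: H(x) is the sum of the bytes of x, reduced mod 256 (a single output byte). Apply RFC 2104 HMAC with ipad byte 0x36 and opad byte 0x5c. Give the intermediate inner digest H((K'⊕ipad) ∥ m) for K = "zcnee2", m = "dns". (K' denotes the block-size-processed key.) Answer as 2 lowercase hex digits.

Key "zcnee2" = 7a 63 6e 65 65 32 is exactly B = 6 bytes: K' = 7a 63 6e 65 65 32.
K' ⊕ ipad = 4c 55 58 53 53 04.
Inner input = 4c 55 58 53 53 04 ∥ 64 6e 73.
Inner hash: sum = 76+85+88+83+83+4+100+110+115 = 744; mod 256 = 232 → e8.

e8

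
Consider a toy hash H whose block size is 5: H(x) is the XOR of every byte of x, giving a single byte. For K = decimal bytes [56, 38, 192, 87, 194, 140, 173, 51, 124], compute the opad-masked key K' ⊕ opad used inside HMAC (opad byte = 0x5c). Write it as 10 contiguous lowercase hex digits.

Key decimal bytes [56, 38, 192, 87, 194, 140, 173, 51, 124] = 38 26 c0 57 c2 8c ad 33 7c is 9 bytes > B = 5, so hash it first: H(key) = 25, then zero-pad to 5 bytes: K' = 25 00 00 00 00.
XOR each byte with 0x5c: 25⊕5c=79, 00⊕5c=5c, 00⊕5c=5c, 00⊕5c=5c, 00⊕5c=5c.

795c5c5c5c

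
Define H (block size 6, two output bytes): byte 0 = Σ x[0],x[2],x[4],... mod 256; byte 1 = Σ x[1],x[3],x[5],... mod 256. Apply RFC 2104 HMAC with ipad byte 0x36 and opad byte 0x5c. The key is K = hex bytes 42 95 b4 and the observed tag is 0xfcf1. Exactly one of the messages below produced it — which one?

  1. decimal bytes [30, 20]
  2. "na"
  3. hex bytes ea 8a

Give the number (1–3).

2

Key hex bytes 42 95 b4 is 3 bytes ≤ B = 6; zero-pad to 6 bytes: K' = 42 95 b4 00 00 00.
K' ⊕ ipad = 74 a3 82 36 36 36; K' ⊕ opad = 1e c9 e8 5c 5c 5c.
m1: inner = H(74 a3 82 36 36 36 1e 14) = 4a 23; tag = H(1e c9 e8 5c 5c 5c 4a 23) = aca4
m2: inner = H(74 a3 82 36 36 36 6e 61) = 9a 70; tag = H(1e c9 e8 5c 5c 5c 9a 70) = fcf1 ← matches
m3: inner = H(74 a3 82 36 36 36 ea 8a) = 16 99; tag = H(1e c9 e8 5c 5c 5c 16 99) = 781a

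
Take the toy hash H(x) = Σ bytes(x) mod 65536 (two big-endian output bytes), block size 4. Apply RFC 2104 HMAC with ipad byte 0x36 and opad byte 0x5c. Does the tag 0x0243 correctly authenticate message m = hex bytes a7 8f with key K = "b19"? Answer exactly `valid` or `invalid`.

Key "b19" = 62 31 39 is 3 bytes ≤ B = 4; zero-pad to 4 bytes: K' = 62 31 39 00.
K' ⊕ ipad = 54 07 0f 36; K' ⊕ opad = 3e 6d 65 5c.
Inner hash: sum = 84+7+15+54+167+143 = 470 → 01 d6.
Outer hash (recomputed tag): sum = 62+109+101+92+1+214 = 579 → 02 43.
Recomputed tag = 0243; claimed = 0243 → match.

valid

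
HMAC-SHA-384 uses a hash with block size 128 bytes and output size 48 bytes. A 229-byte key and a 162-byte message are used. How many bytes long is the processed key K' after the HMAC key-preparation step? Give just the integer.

Key is 229 > 128 bytes, so it is hashed to 48 bytes then zero-padded to 128: |K'| = 128.

128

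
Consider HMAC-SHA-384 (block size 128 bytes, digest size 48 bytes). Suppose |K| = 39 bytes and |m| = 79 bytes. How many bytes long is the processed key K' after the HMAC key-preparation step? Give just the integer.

128

Key is 39 ≤ 128 bytes, zero-padded: |K'| = 128.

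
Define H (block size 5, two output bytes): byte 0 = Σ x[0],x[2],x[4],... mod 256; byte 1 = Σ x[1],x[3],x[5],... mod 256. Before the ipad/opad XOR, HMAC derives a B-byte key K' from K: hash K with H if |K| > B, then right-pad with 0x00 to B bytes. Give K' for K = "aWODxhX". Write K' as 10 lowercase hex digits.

8003000000

|K| = 7 > B = 5, so first hash the key.
H(K): even-index sum = 384 mod 256 = 128; odd-index sum = 259 mod 256 = 3 → 80 03.
Zero-pad H(K) = 80 03 to 5 bytes: K' = 80 03 00 00 00.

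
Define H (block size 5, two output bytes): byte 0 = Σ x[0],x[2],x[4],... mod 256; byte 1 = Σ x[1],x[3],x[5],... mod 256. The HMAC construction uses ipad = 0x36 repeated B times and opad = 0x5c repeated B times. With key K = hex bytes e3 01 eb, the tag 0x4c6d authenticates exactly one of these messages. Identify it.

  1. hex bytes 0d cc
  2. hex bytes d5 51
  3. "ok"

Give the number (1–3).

1

Key hex bytes e3 01 eb is 3 bytes ≤ B = 5; zero-pad to 5 bytes: K' = e3 01 eb 00 00.
K' ⊕ ipad = d5 37 dd 36 36; K' ⊕ opad = bf 5d b7 5c 5c.
m1: inner = H(d5 37 dd 36 36 0d cc) = b4 7a; tag = H(bf 5d b7 5c 5c b4 7a) = 4c6d ← matches
m2: inner = H(d5 37 dd 36 36 d5 51) = 39 42; tag = H(bf 5d b7 5c 5c 39 42) = 14f2
m3: inner = H(d5 37 dd 36 36 6f 6b) = 53 dc; tag = H(bf 5d b7 5c 5c 53 dc) = ae0c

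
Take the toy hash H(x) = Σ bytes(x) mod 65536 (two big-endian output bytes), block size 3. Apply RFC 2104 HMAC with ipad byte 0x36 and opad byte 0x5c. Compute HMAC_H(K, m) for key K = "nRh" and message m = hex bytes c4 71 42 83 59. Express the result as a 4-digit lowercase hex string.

Key "nRh" = 6e 52 68 is exactly B = 3 bytes: K' = 6e 52 68.
K' ⊕ ipad = 58 64 5e.  K' ⊕ opad = 32 0e 34.
Inner input = (K'⊕ipad) ∥ m = 58 64 5e ∥ c4 71 42 83 59.
Inner hash: sum = 88+100+94+196+113+66+131+89 = 877 → 03 6d.
Outer input = (K'⊕opad) ∥ inner = 32 0e 34 ∥ 03 6d.
Outer hash (tag): sum = 50+14+52+3+109 = 228 → 00 e4.

00e4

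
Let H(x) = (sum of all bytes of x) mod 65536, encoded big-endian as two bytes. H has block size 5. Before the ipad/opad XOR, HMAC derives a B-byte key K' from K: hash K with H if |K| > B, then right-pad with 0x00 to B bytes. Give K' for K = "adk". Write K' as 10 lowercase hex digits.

61646b0000

Key "adk" = 61 64 6b is 3 bytes ≤ B = 5; zero-pad to 5 bytes: K' = 61 64 6b 00 00.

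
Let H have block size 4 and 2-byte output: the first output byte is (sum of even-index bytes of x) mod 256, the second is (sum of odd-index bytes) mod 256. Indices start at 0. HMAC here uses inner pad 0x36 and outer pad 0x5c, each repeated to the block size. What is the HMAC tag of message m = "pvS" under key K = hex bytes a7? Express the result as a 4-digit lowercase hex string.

Key hex bytes a7 is 1 byte ≤ B = 4; zero-pad to 4 bytes: K' = a7 00 00 00.
K' ⊕ ipad = 91 36 36 36.  K' ⊕ opad = fb 5c 5c 5c.
Inner input = (K'⊕ipad) ∥ m = 91 36 36 36 ∥ 70 76 53.
Inner hash: even-index sum = 394 mod 256 = 138; odd-index sum = 226 mod 256 = 226 → 8a e2.
Outer input = (K'⊕opad) ∥ inner = fb 5c 5c 5c ∥ 8a e2.
Outer hash (tag): even-index sum = 481 mod 256 = 225; odd-index sum = 410 mod 256 = 154 → e1 9a.

e19a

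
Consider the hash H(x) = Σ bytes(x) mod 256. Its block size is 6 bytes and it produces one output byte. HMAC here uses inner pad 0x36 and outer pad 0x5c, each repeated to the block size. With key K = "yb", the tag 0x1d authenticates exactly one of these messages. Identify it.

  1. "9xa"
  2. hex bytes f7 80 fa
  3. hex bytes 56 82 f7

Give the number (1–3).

3

Key "yb" = 79 62 is 2 bytes ≤ B = 6; zero-pad to 6 bytes: K' = 79 62 00 00 00 00.
K' ⊕ ipad = 4f 54 36 36 36 36; K' ⊕ opad = 25 3e 5c 5c 5c 5c.
m1: inner = H(4f 54 36 36 36 36 39 78 61) = 8d; tag = H(25 3e 5c 5c 5c 5c 8d) = 60
m2: inner = H(4f 54 36 36 36 36 f7 80 fa) = ec; tag = H(25 3e 5c 5c 5c 5c ec) = bf
m3: inner = H(4f 54 36 36 36 36 56 82 f7) = 4a; tag = H(25 3e 5c 5c 5c 5c 4a) = 1d ← matches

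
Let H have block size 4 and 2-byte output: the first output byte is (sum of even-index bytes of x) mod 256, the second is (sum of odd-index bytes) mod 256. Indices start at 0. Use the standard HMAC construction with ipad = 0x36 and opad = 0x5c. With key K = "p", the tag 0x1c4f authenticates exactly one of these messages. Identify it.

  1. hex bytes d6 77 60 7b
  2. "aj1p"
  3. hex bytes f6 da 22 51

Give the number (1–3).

3

Key "p" = 70 is 1 byte ≤ B = 4; zero-pad to 4 bytes: K' = 70 00 00 00.
K' ⊕ ipad = 46 36 36 36; K' ⊕ opad = 2c 5c 5c 5c.
m1: inner = H(46 36 36 36 d6 77 60 7b) = b2 5e; tag = H(2c 5c 5c 5c b2 5e) = 3a16
m2: inner = H(46 36 36 36 61 6a 31 70) = 0e 46; tag = H(2c 5c 5c 5c 0e 46) = 96fe
m3: inner = H(46 36 36 36 f6 da 22 51) = 94 97; tag = H(2c 5c 5c 5c 94 97) = 1c4f ← matches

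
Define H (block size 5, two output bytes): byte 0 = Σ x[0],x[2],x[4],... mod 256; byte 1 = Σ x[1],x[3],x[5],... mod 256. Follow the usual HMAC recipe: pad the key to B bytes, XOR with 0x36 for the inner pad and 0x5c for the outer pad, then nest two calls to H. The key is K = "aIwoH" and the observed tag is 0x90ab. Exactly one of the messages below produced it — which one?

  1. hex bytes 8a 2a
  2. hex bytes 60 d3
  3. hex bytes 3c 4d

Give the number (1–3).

3

Key "aIwoH" = 61 49 77 6f 48 is exactly B = 5 bytes: K' = 61 49 77 6f 48.
K' ⊕ ipad = 57 7f 41 59 7e; K' ⊕ opad = 3d 15 2b 33 14.
m1: inner = H(57 7f 41 59 7e 8a 2a) = 40 62; tag = H(3d 15 2b 33 14 40 62) = de88
m2: inner = H(57 7f 41 59 7e 60 d3) = e9 38; tag = H(3d 15 2b 33 14 e9 38) = b431
m3: inner = H(57 7f 41 59 7e 3c 4d) = 63 14; tag = H(3d 15 2b 33 14 63 14) = 90ab ← matches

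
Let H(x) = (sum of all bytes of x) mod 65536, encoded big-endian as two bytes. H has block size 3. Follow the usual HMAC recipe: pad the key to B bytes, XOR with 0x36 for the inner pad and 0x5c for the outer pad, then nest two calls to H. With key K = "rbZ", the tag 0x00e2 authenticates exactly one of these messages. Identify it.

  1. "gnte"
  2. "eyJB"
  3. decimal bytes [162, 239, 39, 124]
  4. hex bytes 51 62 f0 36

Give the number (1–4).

Key "rbZ" = 72 62 5a is exactly B = 3 bytes: K' = 72 62 5a.
K' ⊕ ipad = 44 54 6c; K' ⊕ opad = 2e 3e 06.
m1: inner = H(44 54 6c 67 6e 74 65) = 02 b2; tag = H(2e 3e 06 02 b2) = 0126
m2: inner = H(44 54 6c 65 79 4a 42) = 02 6e; tag = H(2e 3e 06 02 6e) = 00e2 ← matches
m3: inner = H(44 54 6c a2 ef 27 7c) = 03 38; tag = H(2e 3e 06 03 38) = 00ad
m4: inner = H(44 54 6c 51 62 f0 36) = 02 dd; tag = H(2e 3e 06 02 dd) = 0151

2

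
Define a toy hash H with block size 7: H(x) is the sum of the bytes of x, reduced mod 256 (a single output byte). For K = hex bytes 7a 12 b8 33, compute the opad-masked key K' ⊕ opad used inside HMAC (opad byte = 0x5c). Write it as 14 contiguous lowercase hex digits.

264ee46f5c5c5c

Key hex bytes 7a 12 b8 33 is 4 bytes ≤ B = 7; zero-pad to 7 bytes: K' = 7a 12 b8 33 00 00 00.
XOR each byte with 0x5c: 7a⊕5c=26, 12⊕5c=4e, b8⊕5c=e4, 33⊕5c=6f, 00⊕5c=5c, 00⊕5c=5c, 00⊕5c=5c.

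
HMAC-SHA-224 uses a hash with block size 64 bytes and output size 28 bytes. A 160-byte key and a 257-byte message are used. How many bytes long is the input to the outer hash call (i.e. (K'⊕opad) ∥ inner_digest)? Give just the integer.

92

Key is 160 > 64 bytes, so it is hashed to 28 bytes then zero-padded to 64: |K'| = 64.
Outer input = (K'⊕opad) ∥ H(inner) → 64 + 28 = 92 bytes.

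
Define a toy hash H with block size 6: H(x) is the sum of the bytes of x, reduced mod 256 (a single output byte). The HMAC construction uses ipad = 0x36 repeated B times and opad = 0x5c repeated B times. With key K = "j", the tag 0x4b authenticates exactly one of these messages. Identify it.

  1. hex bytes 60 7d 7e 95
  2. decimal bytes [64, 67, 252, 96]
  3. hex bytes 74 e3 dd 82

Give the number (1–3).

2

Key "j" = 6a is 1 byte ≤ B = 6; zero-pad to 6 bytes: K' = 6a 00 00 00 00 00.
K' ⊕ ipad = 5c 36 36 36 36 36; K' ⊕ opad = 36 5c 5c 5c 5c 5c.
m1: inner = H(5c 36 36 36 36 36 60 7d 7e 95) = 5a; tag = H(36 5c 5c 5c 5c 5c 5a) = 5c
m2: inner = H(5c 36 36 36 36 36 40 43 fc 60) = 49; tag = H(36 5c 5c 5c 5c 5c 49) = 4b ← matches
m3: inner = H(5c 36 36 36 36 36 74 e3 dd 82) = 20; tag = H(36 5c 5c 5c 5c 5c 20) = 22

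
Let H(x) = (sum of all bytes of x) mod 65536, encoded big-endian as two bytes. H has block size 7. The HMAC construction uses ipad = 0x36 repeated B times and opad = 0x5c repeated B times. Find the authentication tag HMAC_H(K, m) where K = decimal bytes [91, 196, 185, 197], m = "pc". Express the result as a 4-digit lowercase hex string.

Key decimal bytes [91, 196, 185, 197] = 5b c4 b9 c5 is 4 bytes ≤ B = 7; zero-pad to 7 bytes: K' = 5b c4 b9 c5 00 00 00.
K' ⊕ ipad = 6d f2 8f f3 36 36 36.  K' ⊕ opad = 07 98 e5 99 5c 5c 5c.
Inner input = (K'⊕ipad) ∥ m = 6d f2 8f f3 36 36 36 ∥ 70 63.
Inner hash: sum = 109+242+143+243+54+54+54+112+99 = 1110 → 04 56.
Outer input = (K'⊕opad) ∥ inner = 07 98 e5 99 5c 5c 5c ∥ 04 56.
Outer hash (tag): sum = 7+152+229+153+92+92+92+4+86 = 907 → 03 8b.

038b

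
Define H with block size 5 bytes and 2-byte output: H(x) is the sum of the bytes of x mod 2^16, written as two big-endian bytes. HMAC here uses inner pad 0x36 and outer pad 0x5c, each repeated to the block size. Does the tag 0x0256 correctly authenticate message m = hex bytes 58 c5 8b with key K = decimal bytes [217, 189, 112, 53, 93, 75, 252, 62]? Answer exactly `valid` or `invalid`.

Key decimal bytes [217, 189, 112, 53, 93, 75, 252, 62] = d9 bd 70 35 5d 4b fc 3e is 8 bytes > B = 5, so hash it first: H(key) = 04 1d, then zero-pad to 5 bytes: K' = 04 1d 00 00 00.
K' ⊕ ipad = 32 2b 36 36 36; K' ⊕ opad = 58 41 5c 5c 5c.
Inner hash: sum = 50+43+54+54+54+88+197+139 = 679 → 02 a7.
Outer hash (recomputed tag): sum = 88+65+92+92+92+2+167 = 598 → 02 56.
Recomputed tag = 0256; claimed = 0256 → match.

valid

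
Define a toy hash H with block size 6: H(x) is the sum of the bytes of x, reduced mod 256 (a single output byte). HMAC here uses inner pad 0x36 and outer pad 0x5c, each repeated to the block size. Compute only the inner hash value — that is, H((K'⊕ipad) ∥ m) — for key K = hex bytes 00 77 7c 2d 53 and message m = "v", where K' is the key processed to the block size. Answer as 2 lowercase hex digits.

ed

Key hex bytes 00 77 7c 2d 53 is 5 bytes ≤ B = 6; zero-pad to 6 bytes: K' = 00 77 7c 2d 53 00.
K' ⊕ ipad = 36 41 4a 1b 65 36.
Inner input = 36 41 4a 1b 65 36 ∥ 76.
Inner hash: sum = 54+65+74+27+101+54+118 = 493; mod 256 = 237 → ed.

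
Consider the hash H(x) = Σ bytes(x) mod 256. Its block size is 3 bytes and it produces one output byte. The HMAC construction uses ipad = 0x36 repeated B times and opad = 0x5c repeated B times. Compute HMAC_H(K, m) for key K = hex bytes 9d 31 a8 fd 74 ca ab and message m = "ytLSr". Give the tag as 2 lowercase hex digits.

8c

Key hex bytes 9d 31 a8 fd 74 ca ab is 7 bytes > B = 3, so hash it first: H(key) = 5c, then zero-pad to 3 bytes: K' = 5c 00 00.
K' ⊕ ipad = 6a 36 36.  K' ⊕ opad = 00 5c 5c.
Inner input = (K'⊕ipad) ∥ m = 6a 36 36 ∥ 79 74 4c 53 72.
Inner hash: sum = 106+54+54+121+116+76+83+114 = 724; mod 256 = 212 → d4.
Outer input = (K'⊕opad) ∥ inner = 00 5c 5c ∥ d4.
Outer hash (tag): sum = 0+92+92+212 = 396; mod 256 = 140 → 8c.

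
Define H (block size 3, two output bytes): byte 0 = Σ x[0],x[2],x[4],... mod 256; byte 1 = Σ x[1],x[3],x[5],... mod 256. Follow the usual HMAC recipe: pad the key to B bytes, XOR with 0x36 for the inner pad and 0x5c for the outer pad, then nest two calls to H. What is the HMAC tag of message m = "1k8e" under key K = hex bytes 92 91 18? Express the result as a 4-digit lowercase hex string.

226f

Key hex bytes 92 91 18 is exactly B = 3 bytes: K' = 92 91 18.
K' ⊕ ipad = a4 a7 2e.  K' ⊕ opad = ce cd 44.
Inner input = (K'⊕ipad) ∥ m = a4 a7 2e ∥ 31 6b 38 65.
Inner hash: even-index sum = 418 mod 256 = 162; odd-index sum = 272 mod 256 = 16 → a2 10.
Outer input = (K'⊕opad) ∥ inner = ce cd 44 ∥ a2 10.
Outer hash (tag): even-index sum = 290 mod 256 = 34; odd-index sum = 367 mod 256 = 111 → 22 6f.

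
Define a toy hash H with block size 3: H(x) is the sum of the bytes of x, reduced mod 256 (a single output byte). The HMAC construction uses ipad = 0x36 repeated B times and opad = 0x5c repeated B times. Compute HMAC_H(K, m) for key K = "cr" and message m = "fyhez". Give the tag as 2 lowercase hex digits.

be

Key "cr" = 63 72 is 2 bytes ≤ B = 3; zero-pad to 3 bytes: K' = 63 72 00.
K' ⊕ ipad = 55 44 36.  K' ⊕ opad = 3f 2e 5c.
Inner input = (K'⊕ipad) ∥ m = 55 44 36 ∥ 66 79 68 65 7a.
Inner hash: sum = 85+68+54+102+121+104+101+122 = 757; mod 256 = 245 → f5.
Outer input = (K'⊕opad) ∥ inner = 3f 2e 5c ∥ f5.
Outer hash (tag): sum = 63+46+92+245 = 446; mod 256 = 190 → be.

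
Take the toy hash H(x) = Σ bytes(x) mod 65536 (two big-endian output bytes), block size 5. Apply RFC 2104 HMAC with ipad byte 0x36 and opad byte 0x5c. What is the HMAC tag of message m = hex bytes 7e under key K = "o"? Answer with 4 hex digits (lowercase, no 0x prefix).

Key "o" = 6f is 1 byte ≤ B = 5; zero-pad to 5 bytes: K' = 6f 00 00 00 00.
K' ⊕ ipad = 59 36 36 36 36.  K' ⊕ opad = 33 5c 5c 5c 5c.
Inner input = (K'⊕ipad) ∥ m = 59 36 36 36 36 ∥ 7e.
Inner hash: sum = 89+54+54+54+54+126 = 431 → 01 af.
Outer input = (K'⊕opad) ∥ inner = 33 5c 5c 5c 5c ∥ 01 af.
Outer hash (tag): sum = 51+92+92+92+92+1+175 = 595 → 02 53.

0253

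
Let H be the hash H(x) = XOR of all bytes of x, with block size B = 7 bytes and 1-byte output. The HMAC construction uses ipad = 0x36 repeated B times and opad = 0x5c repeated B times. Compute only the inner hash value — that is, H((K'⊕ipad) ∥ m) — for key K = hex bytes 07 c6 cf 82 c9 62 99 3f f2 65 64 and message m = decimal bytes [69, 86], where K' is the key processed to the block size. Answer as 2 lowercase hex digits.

Key hex bytes 07 c6 cf 82 c9 62 99 3f f2 65 64 is 11 bytes > B = 7, so hash it first: H(key) = 72, then zero-pad to 7 bytes: K' = 72 00 00 00 00 00 00.
K' ⊕ ipad = 44 36 36 36 36 36 36.
Inner input = 44 36 36 36 36 36 36 ∥ 45 56.
Inner hash: XOR 44⊕36⊕36⊕36⊕36⊕36⊕36⊕45⊕56 = 57.

57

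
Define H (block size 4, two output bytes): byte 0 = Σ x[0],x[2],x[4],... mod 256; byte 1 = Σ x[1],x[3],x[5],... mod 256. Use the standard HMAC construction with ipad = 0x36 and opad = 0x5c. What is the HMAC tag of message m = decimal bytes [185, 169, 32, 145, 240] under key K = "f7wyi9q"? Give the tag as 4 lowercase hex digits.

c760

Key "f7wyi9q" = 66 37 77 79 69 39 71 is 7 bytes > B = 4, so hash it first: H(key) = b7 e9, then zero-pad to 4 bytes: K' = b7 e9 00 00.
K' ⊕ ipad = 81 df 36 36.  K' ⊕ opad = eb b5 5c 5c.
Inner input = (K'⊕ipad) ∥ m = 81 df 36 36 ∥ b9 a9 20 91 f0.
Inner hash: even-index sum = 640 mod 256 = 128; odd-index sum = 591 mod 256 = 79 → 80 4f.
Outer input = (K'⊕opad) ∥ inner = eb b5 5c 5c ∥ 80 4f.
Outer hash (tag): even-index sum = 455 mod 256 = 199; odd-index sum = 352 mod 256 = 96 → c7 60.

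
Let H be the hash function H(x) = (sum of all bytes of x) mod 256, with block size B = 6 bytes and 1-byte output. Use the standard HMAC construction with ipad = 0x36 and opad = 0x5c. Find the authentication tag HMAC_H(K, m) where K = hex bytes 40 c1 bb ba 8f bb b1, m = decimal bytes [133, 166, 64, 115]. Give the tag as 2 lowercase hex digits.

Key hex bytes 40 c1 bb ba 8f bb b1 is 7 bytes > B = 6, so hash it first: H(key) = 71, then zero-pad to 6 bytes: K' = 71 00 00 00 00 00.
K' ⊕ ipad = 47 36 36 36 36 36.  K' ⊕ opad = 2d 5c 5c 5c 5c 5c.
Inner input = (K'⊕ipad) ∥ m = 47 36 36 36 36 36 ∥ 85 a6 40 73.
Inner hash: sum = 71+54+54+54+54+54+133+166+64+115 = 819; mod 256 = 51 → 33.
Outer input = (K'⊕opad) ∥ inner = 2d 5c 5c 5c 5c 5c ∥ 33.
Outer hash (tag): sum = 45+92+92+92+92+92+51 = 556; mod 256 = 44 → 2c.

2c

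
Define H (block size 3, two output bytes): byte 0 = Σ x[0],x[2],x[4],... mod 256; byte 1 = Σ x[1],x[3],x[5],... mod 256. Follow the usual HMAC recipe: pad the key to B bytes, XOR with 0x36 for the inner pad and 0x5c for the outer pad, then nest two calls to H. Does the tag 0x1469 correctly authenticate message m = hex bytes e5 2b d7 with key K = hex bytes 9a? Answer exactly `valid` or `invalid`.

Key hex bytes 9a is 1 byte ≤ B = 3; zero-pad to 3 bytes: K' = 9a 00 00.
K' ⊕ ipad = ac 36 36; K' ⊕ opad = c6 5c 5c.
Inner hash: even-index sum = 269 mod 256 = 13; odd-index sum = 498 mod 256 = 242 → 0d f2.
Outer hash (recomputed tag): even-index sum = 532 mod 256 = 20; odd-index sum = 105 mod 256 = 105 → 14 69.
Recomputed tag = 1469; claimed = 1469 → match.

valid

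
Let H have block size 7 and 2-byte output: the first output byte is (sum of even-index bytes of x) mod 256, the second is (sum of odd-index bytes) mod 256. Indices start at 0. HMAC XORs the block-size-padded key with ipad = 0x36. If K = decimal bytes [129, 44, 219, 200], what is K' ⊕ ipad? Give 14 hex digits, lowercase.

Key decimal bytes [129, 44, 219, 200] = 81 2c db c8 is 4 bytes ≤ B = 7; zero-pad to 7 bytes: K' = 81 2c db c8 00 00 00.
XOR each byte with 0x36: 81⊕36=b7, 2c⊕36=1a, db⊕36=ed, c8⊕36=fe, 00⊕36=36, 00⊕36=36, 00⊕36=36.

b71aedfe363636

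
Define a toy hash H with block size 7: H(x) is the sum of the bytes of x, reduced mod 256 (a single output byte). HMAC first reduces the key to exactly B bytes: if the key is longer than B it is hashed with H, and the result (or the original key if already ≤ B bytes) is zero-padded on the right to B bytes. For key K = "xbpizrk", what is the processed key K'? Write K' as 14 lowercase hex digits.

Key "xbpizrk" = 78 62 70 69 7a 72 6b is exactly B = 7 bytes: K' = 78 62 70 69 7a 72 6b.

786270697a726b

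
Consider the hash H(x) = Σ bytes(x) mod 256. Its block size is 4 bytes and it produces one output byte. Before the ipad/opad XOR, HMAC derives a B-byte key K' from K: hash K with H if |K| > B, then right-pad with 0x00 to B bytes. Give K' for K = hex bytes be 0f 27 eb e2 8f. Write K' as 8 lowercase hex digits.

|K| = 6 > B = 4, so first hash the key.
H(K): sum = 190+15+39+235+226+143 = 848; mod 256 = 80 → 50.
Zero-pad H(K) = 50 to 4 bytes: K' = 50 00 00 00.

50000000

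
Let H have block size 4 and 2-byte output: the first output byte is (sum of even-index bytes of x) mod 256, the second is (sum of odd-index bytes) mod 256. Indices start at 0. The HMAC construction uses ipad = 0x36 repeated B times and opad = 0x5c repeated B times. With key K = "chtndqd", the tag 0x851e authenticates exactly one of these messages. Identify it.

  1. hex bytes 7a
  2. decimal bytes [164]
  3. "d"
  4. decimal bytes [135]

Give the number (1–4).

4

Key "chtndqd" = 63 68 74 6e 64 71 64 is 7 bytes > B = 4, so hash it first: H(key) = 9f 47, then zero-pad to 4 bytes: K' = 9f 47 00 00.
K' ⊕ ipad = a9 71 36 36; K' ⊕ opad = c3 1b 5c 5c.
m1: inner = H(a9 71 36 36 7a) = 59 a7; tag = H(c3 1b 5c 5c 59 a7) = 781e
m2: inner = H(a9 71 36 36 a4) = 83 a7; tag = H(c3 1b 5c 5c 83 a7) = a21e
m3: inner = H(a9 71 36 36 64) = 43 a7; tag = H(c3 1b 5c 5c 43 a7) = 621e
m4: inner = H(a9 71 36 36 87) = 66 a7; tag = H(c3 1b 5c 5c 66 a7) = 851e ← matches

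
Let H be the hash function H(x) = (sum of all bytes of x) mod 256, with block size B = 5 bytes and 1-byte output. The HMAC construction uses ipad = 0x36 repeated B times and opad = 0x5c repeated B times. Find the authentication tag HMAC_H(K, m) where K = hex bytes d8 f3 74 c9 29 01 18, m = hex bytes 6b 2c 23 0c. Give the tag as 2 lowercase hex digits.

Key hex bytes d8 f3 74 c9 29 01 18 is 7 bytes > B = 5, so hash it first: H(key) = 4a, then zero-pad to 5 bytes: K' = 4a 00 00 00 00.
K' ⊕ ipad = 7c 36 36 36 36.  K' ⊕ opad = 16 5c 5c 5c 5c.
Inner input = (K'⊕ipad) ∥ m = 7c 36 36 36 36 ∥ 6b 2c 23 0c.
Inner hash: sum = 124+54+54+54+54+107+44+35+12 = 538; mod 256 = 26 → 1a.
Outer input = (K'⊕opad) ∥ inner = 16 5c 5c 5c 5c ∥ 1a.
Outer hash (tag): sum = 22+92+92+92+92+26 = 416; mod 256 = 160 → a0.

a0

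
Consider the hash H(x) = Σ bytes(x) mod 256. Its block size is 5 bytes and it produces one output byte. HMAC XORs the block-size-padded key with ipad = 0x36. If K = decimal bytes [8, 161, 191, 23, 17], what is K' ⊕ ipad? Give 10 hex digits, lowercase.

3e97892127

Key decimal bytes [8, 161, 191, 23, 17] = 08 a1 bf 17 11 is exactly B = 5 bytes: K' = 08 a1 bf 17 11.
XOR each byte with 0x36: 08⊕36=3e, a1⊕36=97, bf⊕36=89, 17⊕36=21, 11⊕36=27.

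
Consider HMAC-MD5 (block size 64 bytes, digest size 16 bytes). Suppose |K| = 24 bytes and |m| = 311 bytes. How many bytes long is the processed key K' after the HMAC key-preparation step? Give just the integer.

Key is 24 ≤ 64 bytes, zero-padded: |K'| = 64.

64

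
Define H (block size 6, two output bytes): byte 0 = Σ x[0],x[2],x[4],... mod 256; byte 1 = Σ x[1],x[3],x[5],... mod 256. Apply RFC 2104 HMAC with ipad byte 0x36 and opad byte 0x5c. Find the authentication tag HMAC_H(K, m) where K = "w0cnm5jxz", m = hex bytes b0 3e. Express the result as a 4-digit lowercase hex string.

68f6

Key "w0cnm5jxz" = 77 30 63 6e 6d 35 6a 78 7a is 9 bytes > B = 6, so hash it first: H(key) = 2b 4b, then zero-pad to 6 bytes: K' = 2b 4b 00 00 00 00.
K' ⊕ ipad = 1d 7d 36 36 36 36.  K' ⊕ opad = 77 17 5c 5c 5c 5c.
Inner input = (K'⊕ipad) ∥ m = 1d 7d 36 36 36 36 ∥ b0 3e.
Inner hash: even-index sum = 313 mod 256 = 57; odd-index sum = 295 mod 256 = 39 → 39 27.
Outer input = (K'⊕opad) ∥ inner = 77 17 5c 5c 5c 5c ∥ 39 27.
Outer hash (tag): even-index sum = 360 mod 256 = 104; odd-index sum = 246 mod 256 = 246 → 68 f6.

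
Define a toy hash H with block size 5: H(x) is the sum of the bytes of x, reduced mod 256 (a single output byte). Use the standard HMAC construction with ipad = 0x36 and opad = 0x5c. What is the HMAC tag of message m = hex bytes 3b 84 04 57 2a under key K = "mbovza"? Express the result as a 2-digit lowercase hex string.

18

Key "mbovza" = 6d 62 6f 76 7a 61 is 6 bytes > B = 5, so hash it first: H(key) = 8f, then zero-pad to 5 bytes: K' = 8f 00 00 00 00.
K' ⊕ ipad = b9 36 36 36 36.  K' ⊕ opad = d3 5c 5c 5c 5c.
Inner input = (K'⊕ipad) ∥ m = b9 36 36 36 36 ∥ 3b 84 04 57 2a.
Inner hash: sum = 185+54+54+54+54+59+132+4+87+42 = 725; mod 256 = 213 → d5.
Outer input = (K'⊕opad) ∥ inner = d3 5c 5c 5c 5c ∥ d5.
Outer hash (tag): sum = 211+92+92+92+92+213 = 792; mod 256 = 24 → 18.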